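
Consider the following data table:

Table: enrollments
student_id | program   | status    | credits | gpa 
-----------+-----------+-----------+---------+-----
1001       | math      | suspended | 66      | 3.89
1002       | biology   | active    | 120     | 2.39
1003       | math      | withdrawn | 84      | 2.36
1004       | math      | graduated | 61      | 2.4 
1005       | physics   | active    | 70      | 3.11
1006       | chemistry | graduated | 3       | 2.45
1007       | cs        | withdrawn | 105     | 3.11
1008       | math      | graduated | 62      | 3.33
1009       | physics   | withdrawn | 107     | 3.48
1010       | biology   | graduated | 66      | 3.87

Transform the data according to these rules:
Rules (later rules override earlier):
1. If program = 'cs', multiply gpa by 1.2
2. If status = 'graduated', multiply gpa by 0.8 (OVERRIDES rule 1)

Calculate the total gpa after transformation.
28.6

Step 1: Rule 2 takes priority for records with status = 'graduated'
  - 4 records: 12.05 × 0.8 = 9.64
Step 2: Rule 1 applies to remaining records with program = 'cs'
  - 1 records: 3.11 × 1.2 = 3.73
Step 3: Other records unchanged: 15.23
Step 4: Final sum = 9.64 + 3.73 + 15.23 = 28.6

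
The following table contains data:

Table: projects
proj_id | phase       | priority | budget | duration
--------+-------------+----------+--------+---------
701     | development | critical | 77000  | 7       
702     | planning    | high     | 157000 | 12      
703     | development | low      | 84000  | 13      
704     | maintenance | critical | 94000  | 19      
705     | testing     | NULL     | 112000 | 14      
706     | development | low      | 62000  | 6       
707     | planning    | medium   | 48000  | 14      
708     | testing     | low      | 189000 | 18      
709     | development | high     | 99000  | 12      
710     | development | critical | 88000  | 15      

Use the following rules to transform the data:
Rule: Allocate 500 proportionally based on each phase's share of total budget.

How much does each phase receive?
development: 202.97, maintenance: 46.53, planning: 101.49, testing: 149.01

Step 1: Calculate total budget = 1010000
Step 2: Calculate each phase's proportion:
  development: 410000/1010000 = 40.59% → 202.97
  maintenance: 94000/1010000 = 9.31% → 46.53
  planning: 205000/1010000 = 20.30% → 101.49
  testing: 301000/1010000 = 29.80% → 149.01
Step 3: Verify: sum of allocations ≈ 500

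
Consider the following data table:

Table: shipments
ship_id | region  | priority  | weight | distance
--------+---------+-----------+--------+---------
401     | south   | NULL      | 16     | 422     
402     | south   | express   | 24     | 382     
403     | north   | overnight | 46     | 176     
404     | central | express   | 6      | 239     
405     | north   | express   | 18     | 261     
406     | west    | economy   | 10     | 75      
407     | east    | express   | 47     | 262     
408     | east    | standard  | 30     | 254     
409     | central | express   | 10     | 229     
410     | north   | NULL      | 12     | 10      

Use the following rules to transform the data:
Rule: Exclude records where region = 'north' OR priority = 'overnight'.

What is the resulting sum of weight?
143

Step 1: Find records where region = 'north' OR priority = 'overnight'
Step 2: 3 records match, summing to 76
Step 3: Original sum: 219
Step 4: Remaining sum = 219 - 76 = 143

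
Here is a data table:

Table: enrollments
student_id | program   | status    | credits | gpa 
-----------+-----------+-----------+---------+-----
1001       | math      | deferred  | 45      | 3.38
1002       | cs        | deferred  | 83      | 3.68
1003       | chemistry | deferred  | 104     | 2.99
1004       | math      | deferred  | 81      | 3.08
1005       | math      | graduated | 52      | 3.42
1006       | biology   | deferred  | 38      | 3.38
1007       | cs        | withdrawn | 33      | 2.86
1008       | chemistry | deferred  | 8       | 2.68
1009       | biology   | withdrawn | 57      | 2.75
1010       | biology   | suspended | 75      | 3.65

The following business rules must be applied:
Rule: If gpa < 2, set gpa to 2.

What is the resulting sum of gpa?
31.87

Step 1: 0 records have gpa < 2
Step 2: These records originally summed to 0
Step 3: After setting to minimum: 0 × 2 = 0
Step 4: Unaffected records sum: 31.87
Step 5: Final sum = 0 + 31.87 = 31.87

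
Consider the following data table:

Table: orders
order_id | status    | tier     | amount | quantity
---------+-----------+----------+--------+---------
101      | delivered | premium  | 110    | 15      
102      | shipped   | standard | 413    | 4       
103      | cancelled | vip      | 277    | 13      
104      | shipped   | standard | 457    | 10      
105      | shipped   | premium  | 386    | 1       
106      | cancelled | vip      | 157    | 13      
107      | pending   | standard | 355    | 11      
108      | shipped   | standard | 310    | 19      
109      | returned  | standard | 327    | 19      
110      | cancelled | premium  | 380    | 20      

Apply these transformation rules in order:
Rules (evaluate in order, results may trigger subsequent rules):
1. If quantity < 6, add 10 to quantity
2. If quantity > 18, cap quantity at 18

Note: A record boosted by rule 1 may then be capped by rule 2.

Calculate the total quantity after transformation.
141

Step 1: Apply rule 1 to records with quantity < 6
  - 2 records get bonus of 10
  - Of these, 0 records then exceed 18 and get capped
Step 2: Apply rule 2 to records with quantity > 18
  - 3 records (original) are capped
Step 3: Calculate final sum = 141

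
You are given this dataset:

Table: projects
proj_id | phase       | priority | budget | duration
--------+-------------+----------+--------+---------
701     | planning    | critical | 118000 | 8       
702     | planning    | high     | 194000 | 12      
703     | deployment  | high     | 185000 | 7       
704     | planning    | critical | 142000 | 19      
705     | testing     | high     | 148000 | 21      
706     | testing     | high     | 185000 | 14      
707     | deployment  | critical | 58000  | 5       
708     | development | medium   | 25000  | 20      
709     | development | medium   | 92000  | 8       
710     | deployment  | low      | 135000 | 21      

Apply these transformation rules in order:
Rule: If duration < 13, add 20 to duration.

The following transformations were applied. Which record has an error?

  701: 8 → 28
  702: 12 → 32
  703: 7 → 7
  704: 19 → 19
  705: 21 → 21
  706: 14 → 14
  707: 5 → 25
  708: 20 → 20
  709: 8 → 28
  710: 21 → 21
Record 703 has an error. The correct transformed value should be 27, not 7.

Step 1: Check each record against the rule
Step 2: Record 703 has duration = 7
Step 3: Since 7 < 13, the bonus should have been applied
Step 4: Correct value = 27, but claimed value = 7
Conclusion: Record 703 has the error.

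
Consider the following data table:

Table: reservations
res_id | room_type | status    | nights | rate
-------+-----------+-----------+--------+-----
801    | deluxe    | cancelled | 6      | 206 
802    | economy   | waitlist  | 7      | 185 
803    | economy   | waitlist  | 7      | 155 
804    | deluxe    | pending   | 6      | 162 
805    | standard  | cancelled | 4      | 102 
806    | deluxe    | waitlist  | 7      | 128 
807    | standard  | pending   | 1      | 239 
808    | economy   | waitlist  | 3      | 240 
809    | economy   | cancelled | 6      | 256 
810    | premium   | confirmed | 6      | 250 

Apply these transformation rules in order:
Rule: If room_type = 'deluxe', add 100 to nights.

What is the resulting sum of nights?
353

Step 1: Count records where room_type = 'deluxe': 3
Step 2: Total bonus added: 3 × 100 = 300
Step 3: Original sum of nights: 53
Step 4: Final sum = 53 + 300 = 353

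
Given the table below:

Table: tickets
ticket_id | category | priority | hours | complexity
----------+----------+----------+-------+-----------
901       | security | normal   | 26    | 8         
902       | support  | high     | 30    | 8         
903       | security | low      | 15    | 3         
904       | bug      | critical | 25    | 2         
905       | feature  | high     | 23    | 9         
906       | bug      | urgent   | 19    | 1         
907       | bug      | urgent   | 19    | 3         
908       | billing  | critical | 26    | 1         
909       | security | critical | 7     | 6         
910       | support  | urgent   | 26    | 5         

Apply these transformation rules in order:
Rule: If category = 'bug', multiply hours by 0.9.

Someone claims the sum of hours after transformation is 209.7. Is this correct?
Yes, the result is correct.

Step 1: Calculate the correct sum after transformation
Step 2: Apply multiplier 0.9 to records where category = 'bug'
Step 3: Correct result = 209.7
Step 4: Claimed result = 209.7
Step 5: 209.7 = 209.7 ✓
Conclusion: The claimed result is correct.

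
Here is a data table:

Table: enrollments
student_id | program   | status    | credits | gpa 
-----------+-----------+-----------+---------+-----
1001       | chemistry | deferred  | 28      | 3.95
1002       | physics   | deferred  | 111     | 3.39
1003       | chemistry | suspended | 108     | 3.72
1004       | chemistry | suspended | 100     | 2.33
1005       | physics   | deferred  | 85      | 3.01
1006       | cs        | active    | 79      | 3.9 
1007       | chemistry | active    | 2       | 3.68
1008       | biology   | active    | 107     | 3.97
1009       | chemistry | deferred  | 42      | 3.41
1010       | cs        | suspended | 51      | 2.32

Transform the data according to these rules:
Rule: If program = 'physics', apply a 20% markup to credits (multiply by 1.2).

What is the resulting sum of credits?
752.2

Step 1: Records with program = 'physics' have total credits = 196
Step 2: Apply multiplier: 196 × 1.2 = 235.2
Step 3: Other records total: 517
Step 4: Final sum = 235.2 + 517 = 752.2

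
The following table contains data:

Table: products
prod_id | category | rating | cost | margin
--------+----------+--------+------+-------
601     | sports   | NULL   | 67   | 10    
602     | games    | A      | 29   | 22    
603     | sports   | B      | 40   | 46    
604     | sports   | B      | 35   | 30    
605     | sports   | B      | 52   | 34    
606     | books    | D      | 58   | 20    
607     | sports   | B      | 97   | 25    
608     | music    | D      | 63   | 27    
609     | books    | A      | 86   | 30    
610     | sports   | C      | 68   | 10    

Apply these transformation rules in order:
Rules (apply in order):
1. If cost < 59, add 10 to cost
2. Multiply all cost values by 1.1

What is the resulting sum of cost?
709.5

Step 1: Apply Rule 1 - Add 10 to records with cost < 59
  - 5 records affected: 214 + (5 × 10) = 264
  - Unaffected records: 381
  - Sum after Rule 1: 645
Step 2: Apply Rule 2 - Multiply all by 1.1
  - 645 × 1.1 = 709.5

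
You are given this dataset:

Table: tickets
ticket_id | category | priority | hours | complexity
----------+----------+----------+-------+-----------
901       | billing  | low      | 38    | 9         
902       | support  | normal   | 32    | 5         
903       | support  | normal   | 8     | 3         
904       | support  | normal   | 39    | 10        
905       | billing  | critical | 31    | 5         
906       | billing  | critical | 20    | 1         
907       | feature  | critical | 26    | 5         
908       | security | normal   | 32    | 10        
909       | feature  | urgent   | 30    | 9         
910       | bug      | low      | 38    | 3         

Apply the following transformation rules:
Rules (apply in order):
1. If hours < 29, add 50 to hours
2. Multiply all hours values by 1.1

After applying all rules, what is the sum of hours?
488.4

Step 1: Apply Rule 1 - Add 50 to records with hours < 29
  - 3 records affected: 54 + (3 × 50) = 204
  - Unaffected records: 240
  - Sum after Rule 1: 444
Step 2: Apply Rule 2 - Multiply all by 1.1
  - 444 × 1.1 = 488.4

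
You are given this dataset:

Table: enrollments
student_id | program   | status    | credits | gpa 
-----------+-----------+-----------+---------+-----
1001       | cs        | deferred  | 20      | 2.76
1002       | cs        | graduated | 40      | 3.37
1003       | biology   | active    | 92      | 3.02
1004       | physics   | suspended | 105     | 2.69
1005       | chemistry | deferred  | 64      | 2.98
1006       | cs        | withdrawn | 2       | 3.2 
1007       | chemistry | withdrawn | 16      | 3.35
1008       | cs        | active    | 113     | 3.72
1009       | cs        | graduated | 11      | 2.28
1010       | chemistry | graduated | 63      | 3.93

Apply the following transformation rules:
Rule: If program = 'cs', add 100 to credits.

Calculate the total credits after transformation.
1026

Step 1: Count records where program = 'cs': 5
Step 2: Total bonus added: 5 × 100 = 500
Step 3: Original sum of credits: 526
Step 4: Final sum = 526 + 500 = 1026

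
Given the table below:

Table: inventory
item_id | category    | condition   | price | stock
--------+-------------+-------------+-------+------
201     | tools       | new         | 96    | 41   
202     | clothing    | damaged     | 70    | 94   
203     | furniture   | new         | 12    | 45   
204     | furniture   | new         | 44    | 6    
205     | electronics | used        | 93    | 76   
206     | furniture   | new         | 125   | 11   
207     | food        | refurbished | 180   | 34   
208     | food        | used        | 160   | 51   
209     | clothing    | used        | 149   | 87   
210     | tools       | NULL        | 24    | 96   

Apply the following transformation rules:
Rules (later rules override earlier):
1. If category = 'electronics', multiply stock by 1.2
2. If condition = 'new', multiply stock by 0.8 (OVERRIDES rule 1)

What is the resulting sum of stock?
535.6

Step 1: Rule 2 takes priority for records with condition = 'new'
  - 4 records: 103 × 0.8 = 82.4
Step 2: Rule 1 applies to remaining records with category = 'electronics'
  - 1 records: 76 × 1.2 = 91.2
Step 3: Other records unchanged: 362
Step 4: Final sum = 82.4 + 91.2 + 362 = 535.6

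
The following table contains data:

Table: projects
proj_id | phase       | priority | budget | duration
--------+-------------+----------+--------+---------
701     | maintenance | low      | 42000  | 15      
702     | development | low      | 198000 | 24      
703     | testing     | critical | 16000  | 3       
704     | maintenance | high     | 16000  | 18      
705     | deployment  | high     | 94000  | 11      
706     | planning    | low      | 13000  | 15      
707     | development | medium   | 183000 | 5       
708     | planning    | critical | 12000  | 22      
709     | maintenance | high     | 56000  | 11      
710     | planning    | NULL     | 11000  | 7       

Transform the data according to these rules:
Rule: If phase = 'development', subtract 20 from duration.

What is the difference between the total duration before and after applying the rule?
40

Step 1: Original sum of duration = 131
Step 2: 2 records have phase = 'development'
Step 3: Each affected record changes by -20
Step 4: Total change = 2 × -20 = -40
Step 5: New sum = 131 + -40 = 91
Step 6: Difference = |91 - 131| = 40
        (Sum decreased by 40)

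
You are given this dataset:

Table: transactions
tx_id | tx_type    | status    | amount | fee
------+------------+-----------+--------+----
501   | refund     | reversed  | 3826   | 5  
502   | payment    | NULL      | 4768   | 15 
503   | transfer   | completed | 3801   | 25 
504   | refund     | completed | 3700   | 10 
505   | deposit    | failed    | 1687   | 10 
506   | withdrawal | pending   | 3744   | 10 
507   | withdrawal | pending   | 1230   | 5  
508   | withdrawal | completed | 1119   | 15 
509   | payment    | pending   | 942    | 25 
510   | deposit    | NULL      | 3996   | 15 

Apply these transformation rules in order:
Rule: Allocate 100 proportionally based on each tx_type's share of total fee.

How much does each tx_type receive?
deposit: 18.52, payment: 29.63, refund: 11.11, transfer: 18.52, withdrawal: 22.22

Step 1: Calculate total fee = 135
Step 2: Calculate each tx_type's proportion:
  deposit: 25/135 = 18.52% → 18.52
  payment: 40/135 = 29.63% → 29.63
  refund: 15/135 = 11.11% → 11.11
  transfer: 25/135 = 18.52% → 18.52
  withdrawal: 30/135 = 22.22% → 22.22
Step 3: Verify: sum of allocations ≈ 100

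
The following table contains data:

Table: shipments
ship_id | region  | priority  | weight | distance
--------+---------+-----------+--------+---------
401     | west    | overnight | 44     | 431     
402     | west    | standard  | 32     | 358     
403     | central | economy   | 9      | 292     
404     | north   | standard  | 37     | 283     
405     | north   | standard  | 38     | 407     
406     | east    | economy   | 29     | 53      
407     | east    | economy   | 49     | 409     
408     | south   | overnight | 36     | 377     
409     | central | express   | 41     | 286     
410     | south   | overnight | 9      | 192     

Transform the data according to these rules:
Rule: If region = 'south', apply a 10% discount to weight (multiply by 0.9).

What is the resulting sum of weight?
319.5

Step 1: Records with region = 'south' have total weight = 45
Step 2: Apply multiplier: 45 × 0.9 = 40.5
Step 3: Other records total: 279
Step 4: Final sum = 40.5 + 279 = 319.5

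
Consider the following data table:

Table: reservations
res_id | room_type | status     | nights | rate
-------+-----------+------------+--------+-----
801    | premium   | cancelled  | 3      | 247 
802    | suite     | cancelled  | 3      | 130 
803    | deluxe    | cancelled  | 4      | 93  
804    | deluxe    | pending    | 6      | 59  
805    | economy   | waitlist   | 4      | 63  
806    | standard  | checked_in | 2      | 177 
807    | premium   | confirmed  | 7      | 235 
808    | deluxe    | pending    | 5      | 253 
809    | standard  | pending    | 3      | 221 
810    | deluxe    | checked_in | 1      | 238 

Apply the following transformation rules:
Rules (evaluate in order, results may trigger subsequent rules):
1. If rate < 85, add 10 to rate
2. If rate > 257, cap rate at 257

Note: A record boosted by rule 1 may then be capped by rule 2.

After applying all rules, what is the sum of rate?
1736

Step 1: Apply rule 1 to records with rate < 85
  - 2 records get bonus of 10
  - Of these, 0 records then exceed 257 and get capped
Step 2: Apply rule 2 to records with rate > 257
  - 0 records (original) are capped
Step 3: Calculate final sum = 1736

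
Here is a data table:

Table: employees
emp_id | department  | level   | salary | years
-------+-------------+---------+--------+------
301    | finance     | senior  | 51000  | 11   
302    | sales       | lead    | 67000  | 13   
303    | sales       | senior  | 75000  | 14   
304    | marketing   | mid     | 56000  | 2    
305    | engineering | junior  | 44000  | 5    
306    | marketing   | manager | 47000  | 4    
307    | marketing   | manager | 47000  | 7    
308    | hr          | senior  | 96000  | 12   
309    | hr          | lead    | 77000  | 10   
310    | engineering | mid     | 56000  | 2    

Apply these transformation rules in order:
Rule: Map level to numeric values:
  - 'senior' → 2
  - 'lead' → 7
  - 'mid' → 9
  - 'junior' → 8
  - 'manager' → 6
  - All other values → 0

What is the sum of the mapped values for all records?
58

Step 1: Apply mapping to each record
Step 2: Count by status:
  'senior': 3 records × 2 = 6
  'lead': 2 records × 7 = 14
  'mid': 2 records × 9 = 18
  'junior': 1 records × 8 = 8
  'manager': 2 records × 6 = 12
Step 3: Sum all mapped values = 58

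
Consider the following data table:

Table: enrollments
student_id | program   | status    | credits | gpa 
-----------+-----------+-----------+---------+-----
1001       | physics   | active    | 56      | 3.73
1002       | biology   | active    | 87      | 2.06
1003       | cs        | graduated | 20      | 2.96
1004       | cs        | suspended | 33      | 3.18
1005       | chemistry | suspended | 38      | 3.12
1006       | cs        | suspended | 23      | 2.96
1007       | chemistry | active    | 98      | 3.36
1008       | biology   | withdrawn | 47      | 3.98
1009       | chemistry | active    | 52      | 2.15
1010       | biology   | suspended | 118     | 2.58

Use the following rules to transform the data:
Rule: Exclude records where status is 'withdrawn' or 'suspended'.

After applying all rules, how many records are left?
5

Step 1: Count records to exclude
  - 1 (withdrawn) + 4 (suspended) = 5 records
Step 2: Total records: 10
Step 3: Remaining = 10 - 5 = 5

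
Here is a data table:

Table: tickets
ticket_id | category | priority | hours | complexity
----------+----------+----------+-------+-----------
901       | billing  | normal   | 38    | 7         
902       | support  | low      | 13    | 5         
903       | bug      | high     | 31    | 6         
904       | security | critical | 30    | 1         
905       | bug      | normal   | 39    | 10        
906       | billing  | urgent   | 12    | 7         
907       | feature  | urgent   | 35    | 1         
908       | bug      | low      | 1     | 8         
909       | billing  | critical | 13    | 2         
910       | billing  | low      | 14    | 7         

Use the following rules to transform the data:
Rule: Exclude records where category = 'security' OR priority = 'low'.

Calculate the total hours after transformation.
168

Step 1: Find records where category = 'security' OR priority = 'low'
Step 2: 4 records match, summing to 58
Step 3: Original sum: 226
Step 4: Remaining sum = 226 - 58 = 168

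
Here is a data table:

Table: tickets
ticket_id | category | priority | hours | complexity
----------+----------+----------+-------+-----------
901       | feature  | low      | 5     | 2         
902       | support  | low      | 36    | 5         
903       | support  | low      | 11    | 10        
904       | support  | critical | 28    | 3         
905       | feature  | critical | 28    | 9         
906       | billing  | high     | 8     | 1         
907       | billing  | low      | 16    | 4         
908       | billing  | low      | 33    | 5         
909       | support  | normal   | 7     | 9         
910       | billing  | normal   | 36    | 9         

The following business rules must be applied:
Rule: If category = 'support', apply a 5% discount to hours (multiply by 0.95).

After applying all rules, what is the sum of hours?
203.9

Step 1: Records with category = 'support' have total hours = 82
Step 2: Apply multiplier: 82 × 0.95 = 77.9
Step 3: Other records total: 126
Step 4: Final sum = 77.9 + 126 = 203.9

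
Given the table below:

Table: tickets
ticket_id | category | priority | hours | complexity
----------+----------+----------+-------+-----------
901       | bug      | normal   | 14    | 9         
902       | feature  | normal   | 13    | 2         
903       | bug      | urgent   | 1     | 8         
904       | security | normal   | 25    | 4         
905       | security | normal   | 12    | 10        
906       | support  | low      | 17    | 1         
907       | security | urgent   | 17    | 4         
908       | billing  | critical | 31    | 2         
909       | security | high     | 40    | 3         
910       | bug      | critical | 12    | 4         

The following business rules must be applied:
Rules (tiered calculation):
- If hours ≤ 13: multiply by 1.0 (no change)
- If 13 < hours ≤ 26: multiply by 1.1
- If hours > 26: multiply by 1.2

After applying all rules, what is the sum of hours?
203.5

Step 1: Tier 1 (hours ≤ 13): 4 records, sum = 38 × 1.0 = 38.0
Step 2: Tier 2 (13 < hours ≤ 26): 4 records, sum = 73 × 1.1 = 80.3
Step 3: Tier 3 (hours > 26): 2 records, sum = 71 × 1.2 = 85.2
Step 4: Final sum = 38.0 + 80.3 + 85.2 = 203.5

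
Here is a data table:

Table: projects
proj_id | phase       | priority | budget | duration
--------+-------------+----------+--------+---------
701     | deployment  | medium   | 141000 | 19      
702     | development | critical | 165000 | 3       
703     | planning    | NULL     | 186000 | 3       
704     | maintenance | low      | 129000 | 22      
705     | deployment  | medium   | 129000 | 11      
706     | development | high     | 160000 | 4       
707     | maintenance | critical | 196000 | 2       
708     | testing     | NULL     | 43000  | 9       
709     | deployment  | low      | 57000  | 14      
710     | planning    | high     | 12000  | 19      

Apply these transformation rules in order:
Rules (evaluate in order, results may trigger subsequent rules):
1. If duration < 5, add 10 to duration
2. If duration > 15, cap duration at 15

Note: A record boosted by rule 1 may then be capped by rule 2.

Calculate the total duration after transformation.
131

Step 1: Apply rule 1 to records with duration < 5
  - 4 records get bonus of 10
  - Of these, 0 records then exceed 15 and get capped
Step 2: Apply rule 2 to records with duration > 15
  - 3 records (original) are capped
Step 3: Calculate final sum = 131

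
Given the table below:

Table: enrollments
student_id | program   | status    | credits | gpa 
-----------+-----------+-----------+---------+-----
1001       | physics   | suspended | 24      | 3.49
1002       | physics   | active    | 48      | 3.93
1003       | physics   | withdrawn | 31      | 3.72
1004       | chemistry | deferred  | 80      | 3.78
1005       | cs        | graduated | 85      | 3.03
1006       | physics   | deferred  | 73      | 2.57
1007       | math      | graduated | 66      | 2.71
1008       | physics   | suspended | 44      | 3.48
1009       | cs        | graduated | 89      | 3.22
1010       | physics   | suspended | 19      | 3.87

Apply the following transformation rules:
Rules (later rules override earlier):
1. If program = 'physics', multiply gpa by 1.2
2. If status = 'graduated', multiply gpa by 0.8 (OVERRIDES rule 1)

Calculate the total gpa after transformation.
36.22

Step 1: Rule 2 takes priority for records with status = 'graduated'
  - 3 records: 8.96 × 0.8 = 7.17
Step 2: Rule 1 applies to remaining records with program = 'physics'
  - 6 records: 21.06 × 1.2 = 25.27
Step 3: Other records unchanged: 3.78
Step 4: Final sum = 7.17 + 25.27 + 3.78 = 36.22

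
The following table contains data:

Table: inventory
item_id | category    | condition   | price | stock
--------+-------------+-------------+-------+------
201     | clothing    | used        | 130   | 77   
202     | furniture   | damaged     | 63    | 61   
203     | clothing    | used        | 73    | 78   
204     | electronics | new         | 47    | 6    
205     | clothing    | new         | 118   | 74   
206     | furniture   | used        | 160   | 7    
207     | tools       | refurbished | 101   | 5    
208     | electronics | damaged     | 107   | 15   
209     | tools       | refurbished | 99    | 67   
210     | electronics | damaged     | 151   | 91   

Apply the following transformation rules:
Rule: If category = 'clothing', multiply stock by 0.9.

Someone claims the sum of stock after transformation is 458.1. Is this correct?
Yes, the result is correct.

Step 1: Calculate the correct sum after transformation
Step 2: Apply multiplier 0.9 to records where category = 'clothing'
Step 3: Correct result = 458.1
Step 4: Claimed result = 458.1
Step 5: 458.1 = 458.1 ✓
Conclusion: The claimed result is correct.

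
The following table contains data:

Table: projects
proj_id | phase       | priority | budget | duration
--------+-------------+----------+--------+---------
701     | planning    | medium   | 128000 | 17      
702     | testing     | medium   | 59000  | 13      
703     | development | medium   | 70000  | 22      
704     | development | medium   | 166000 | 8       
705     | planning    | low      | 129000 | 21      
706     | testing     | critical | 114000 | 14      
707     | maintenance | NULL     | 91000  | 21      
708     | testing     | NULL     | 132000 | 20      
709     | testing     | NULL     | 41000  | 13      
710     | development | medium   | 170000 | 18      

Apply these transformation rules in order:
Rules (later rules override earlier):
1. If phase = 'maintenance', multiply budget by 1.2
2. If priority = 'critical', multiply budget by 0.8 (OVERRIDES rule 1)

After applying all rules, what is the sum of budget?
1095400.0

Step 1: Rule 2 takes priority for records with priority = 'critical'
  - 1 records: 114000 × 0.8 = 91200.0
Step 2: Rule 1 applies to remaining records with phase = 'maintenance'
  - 1 records: 91000 × 1.2 = 109200.0
Step 3: Other records unchanged: 895000
Step 4: Final sum = 91200.0 + 109200.0 + 895000 = 1095400.0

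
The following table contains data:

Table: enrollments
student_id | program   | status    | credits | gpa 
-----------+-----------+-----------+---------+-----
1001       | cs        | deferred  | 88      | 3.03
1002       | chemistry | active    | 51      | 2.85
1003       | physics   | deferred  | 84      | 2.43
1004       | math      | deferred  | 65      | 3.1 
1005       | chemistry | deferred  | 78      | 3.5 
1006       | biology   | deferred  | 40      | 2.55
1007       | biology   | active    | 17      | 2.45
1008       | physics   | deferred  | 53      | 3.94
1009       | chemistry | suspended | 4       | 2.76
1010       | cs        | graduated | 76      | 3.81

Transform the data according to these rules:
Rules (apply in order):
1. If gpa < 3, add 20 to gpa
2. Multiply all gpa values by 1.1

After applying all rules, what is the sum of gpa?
143.46

Step 1: Apply Rule 1 - Add 20 to records with gpa < 3
  - 5 records affected: 13.04 + (5 × 20) = 113.04
  - Unaffected records: 17.38
  - Sum after Rule 1: 130.42
Step 2: Apply Rule 2 - Multiply all by 1.1
  - 130.42 × 1.1 = 143.46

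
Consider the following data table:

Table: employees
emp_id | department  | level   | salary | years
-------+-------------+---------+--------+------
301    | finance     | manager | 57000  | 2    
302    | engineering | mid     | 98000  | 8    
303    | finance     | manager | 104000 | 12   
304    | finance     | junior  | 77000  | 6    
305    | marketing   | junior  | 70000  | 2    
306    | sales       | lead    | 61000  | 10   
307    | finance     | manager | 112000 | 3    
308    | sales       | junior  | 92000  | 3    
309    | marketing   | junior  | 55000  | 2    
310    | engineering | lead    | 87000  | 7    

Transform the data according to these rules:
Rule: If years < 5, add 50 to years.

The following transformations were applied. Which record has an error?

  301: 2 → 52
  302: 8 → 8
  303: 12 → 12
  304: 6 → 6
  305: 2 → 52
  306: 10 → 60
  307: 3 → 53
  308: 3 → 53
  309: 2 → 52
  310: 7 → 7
Record 306 has an error. The correct transformed value should be 10, not 60.

Step 1: Check each record against the rule
Step 2: Record 306 has years = 10
Step 3: Since 10 >= 5, the bonus should not have been applied
Step 4: Correct value = 10, but claimed value = 60
Conclusion: Record 306 has the error.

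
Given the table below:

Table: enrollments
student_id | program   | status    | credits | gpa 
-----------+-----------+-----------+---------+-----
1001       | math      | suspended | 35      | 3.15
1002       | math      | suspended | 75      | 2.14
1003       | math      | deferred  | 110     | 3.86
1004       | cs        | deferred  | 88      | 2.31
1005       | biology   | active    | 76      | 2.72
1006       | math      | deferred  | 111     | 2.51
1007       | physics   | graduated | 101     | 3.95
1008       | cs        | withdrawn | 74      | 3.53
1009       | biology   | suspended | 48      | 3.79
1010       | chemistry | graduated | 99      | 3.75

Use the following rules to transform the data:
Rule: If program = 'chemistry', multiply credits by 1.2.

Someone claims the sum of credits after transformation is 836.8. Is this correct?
Yes, the result is correct.

Step 1: Calculate the correct sum after transformation
Step 2: Apply multiplier 1.2 to records where program = 'chemistry'
Step 3: Correct result = 836.8
Step 4: Claimed result = 836.8
Step 5: 836.8 = 836.8 ✓
Conclusion: The claimed result is correct.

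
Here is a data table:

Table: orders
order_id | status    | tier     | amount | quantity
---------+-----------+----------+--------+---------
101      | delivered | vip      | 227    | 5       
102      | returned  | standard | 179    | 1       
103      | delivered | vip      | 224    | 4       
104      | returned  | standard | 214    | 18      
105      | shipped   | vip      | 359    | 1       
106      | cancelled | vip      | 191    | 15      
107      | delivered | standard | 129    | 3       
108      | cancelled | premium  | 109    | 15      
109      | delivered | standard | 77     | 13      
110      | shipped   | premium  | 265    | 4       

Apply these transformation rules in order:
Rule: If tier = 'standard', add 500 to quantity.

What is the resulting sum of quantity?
2079

Step 1: Count records where tier = 'standard': 4
Step 2: Total bonus added: 4 × 500 = 2000
Step 3: Original sum of quantity: 79
Step 4: Final sum = 79 + 2000 = 2079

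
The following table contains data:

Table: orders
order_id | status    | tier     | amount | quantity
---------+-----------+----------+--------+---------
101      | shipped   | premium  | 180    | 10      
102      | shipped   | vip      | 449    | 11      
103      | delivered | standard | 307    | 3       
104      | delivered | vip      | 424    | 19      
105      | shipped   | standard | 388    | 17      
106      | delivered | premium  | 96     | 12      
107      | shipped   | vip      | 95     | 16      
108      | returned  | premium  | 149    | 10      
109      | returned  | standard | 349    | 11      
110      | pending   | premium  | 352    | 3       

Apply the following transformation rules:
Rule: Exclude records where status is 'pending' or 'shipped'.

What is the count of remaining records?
5

Step 1: Count records to exclude
  - 1 (pending) + 4 (shipped) = 5 records
Step 2: Total records: 10
Step 3: Remaining = 10 - 5 = 5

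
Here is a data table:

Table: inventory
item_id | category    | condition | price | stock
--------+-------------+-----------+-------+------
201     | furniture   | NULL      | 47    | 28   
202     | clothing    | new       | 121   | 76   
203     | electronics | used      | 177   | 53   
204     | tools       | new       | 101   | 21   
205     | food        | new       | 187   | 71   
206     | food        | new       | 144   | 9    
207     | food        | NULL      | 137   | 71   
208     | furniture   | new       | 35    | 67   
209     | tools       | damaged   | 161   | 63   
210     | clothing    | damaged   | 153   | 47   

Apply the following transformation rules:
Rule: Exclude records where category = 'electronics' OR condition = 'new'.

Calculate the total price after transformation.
498

Step 1: Find records where category = 'electronics' OR condition = 'new'
Step 2: 6 records match, summing to 765
Step 3: Original sum: 1263
Step 4: Remaining sum = 1263 - 765 = 498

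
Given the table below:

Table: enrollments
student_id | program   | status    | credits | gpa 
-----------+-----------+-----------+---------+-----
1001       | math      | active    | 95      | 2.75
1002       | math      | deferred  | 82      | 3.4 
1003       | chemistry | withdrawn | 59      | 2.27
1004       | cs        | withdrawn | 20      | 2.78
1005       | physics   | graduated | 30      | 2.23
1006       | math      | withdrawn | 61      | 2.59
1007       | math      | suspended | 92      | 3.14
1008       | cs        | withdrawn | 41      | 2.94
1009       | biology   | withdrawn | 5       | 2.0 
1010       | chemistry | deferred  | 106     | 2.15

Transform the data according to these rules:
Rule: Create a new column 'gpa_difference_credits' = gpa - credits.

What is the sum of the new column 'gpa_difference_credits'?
-564.75

Step 1: For each record, compute gpa - credits
Example calculations:
  2.75 - 95 = -92.25
  3.4 - 82 = -78.6
  2.27 - 59 = -56.73
  ...
Step 2: Sum all derived values
Step 3: Total = -564.75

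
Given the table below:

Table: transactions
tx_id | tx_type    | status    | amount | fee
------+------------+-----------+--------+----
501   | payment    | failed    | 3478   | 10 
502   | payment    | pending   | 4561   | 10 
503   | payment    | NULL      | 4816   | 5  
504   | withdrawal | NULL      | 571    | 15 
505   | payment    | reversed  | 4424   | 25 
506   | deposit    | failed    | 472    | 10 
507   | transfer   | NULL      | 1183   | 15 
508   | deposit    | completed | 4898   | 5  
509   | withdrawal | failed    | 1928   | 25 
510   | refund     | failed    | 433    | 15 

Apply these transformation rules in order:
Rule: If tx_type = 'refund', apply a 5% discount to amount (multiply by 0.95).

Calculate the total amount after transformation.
26742.35

Step 1: Records with tx_type = 'refund' have total amount = 433
Step 2: Apply multiplier: 433 × 0.95 = 411.35
Step 3: Other records total: 26331
Step 4: Final sum = 411.35 + 26331 = 26742.35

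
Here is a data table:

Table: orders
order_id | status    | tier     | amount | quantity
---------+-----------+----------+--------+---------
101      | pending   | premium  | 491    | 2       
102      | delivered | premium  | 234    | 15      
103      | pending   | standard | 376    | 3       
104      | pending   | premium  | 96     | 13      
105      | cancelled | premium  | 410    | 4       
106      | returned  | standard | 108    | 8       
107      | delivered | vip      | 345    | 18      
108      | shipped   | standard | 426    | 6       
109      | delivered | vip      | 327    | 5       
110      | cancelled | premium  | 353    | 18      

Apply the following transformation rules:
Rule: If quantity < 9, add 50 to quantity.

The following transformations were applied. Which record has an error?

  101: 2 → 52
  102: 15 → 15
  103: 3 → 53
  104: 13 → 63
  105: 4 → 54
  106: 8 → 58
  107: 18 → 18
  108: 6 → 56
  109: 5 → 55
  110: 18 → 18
Record 104 has an error. The correct transformed value should be 13, not 63.

Step 1: Check each record against the rule
Step 2: Record 104 has quantity = 13
Step 3: Since 13 >= 9, the bonus should not have been applied
Step 4: Correct value = 13, but claimed value = 63
Conclusion: Record 104 has the error.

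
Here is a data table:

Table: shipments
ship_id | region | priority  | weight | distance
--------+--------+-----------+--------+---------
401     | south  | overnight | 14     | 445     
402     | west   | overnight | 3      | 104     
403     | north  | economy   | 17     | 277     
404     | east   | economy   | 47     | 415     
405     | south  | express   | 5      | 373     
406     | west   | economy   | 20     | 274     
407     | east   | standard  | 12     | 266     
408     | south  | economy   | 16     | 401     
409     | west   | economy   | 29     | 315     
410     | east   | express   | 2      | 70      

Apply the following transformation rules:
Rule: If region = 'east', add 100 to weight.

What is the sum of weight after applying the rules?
465

Step 1: Count records where region = 'east': 3
Step 2: Total bonus added: 3 × 100 = 300
Step 3: Original sum of weight: 165
Step 4: Final sum = 165 + 300 = 465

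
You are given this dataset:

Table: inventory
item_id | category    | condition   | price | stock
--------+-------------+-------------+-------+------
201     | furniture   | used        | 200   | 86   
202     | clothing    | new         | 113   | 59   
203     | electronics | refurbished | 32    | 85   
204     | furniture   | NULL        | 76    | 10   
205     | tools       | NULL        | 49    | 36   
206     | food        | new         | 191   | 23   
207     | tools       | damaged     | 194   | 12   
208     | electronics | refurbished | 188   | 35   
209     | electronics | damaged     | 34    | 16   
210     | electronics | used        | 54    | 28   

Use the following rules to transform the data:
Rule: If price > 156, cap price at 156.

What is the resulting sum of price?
982

Step 1: 4 records have price > 156
Step 2: These records originally summed to 773
Step 3: After capping: 4 × 156 = 624
Step 4: Unaffected records sum: 358
Step 5: Final sum = 624 + 358 = 982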